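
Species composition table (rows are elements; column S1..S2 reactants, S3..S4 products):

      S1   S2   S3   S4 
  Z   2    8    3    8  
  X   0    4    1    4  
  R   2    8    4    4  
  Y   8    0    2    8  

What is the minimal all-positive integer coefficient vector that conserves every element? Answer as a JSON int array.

Z: 2·2+2·8 = 20 | 4·3+1·8 = 20
X: 2·0+2·4 = 8 | 4·1+1·4 = 8
R: 2·2+2·8 = 20 | 4·4+1·4 = 20
Y: 2·8+2·0 = 16 | 4·2+1·8 = 16
gcd(2,2,4,1) = 1

Coefficients: [2, 2, 4, 1]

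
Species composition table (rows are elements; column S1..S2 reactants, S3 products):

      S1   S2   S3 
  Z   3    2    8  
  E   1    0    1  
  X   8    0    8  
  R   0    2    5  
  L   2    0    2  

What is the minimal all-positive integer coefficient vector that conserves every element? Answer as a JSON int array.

Z: 2·3+5·2 = 16 | 2·8 = 16
E: 2·1+5·0 = 2 | 2·1 = 2
X: 2·8+5·0 = 16 | 2·8 = 16
R: 2·0+5·2 = 10 | 2·5 = 10
L: 2·2+5·0 = 4 | 2·2 = 4
gcd(2,5,2) = 1

Coefficients: [2, 5, 2]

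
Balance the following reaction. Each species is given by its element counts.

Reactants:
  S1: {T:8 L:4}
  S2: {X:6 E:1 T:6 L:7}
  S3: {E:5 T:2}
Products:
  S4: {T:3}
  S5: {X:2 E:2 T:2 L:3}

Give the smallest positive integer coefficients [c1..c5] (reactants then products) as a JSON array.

X: 1·0+2·6+2·0 = 12 | 4·0+6·2 = 12
E: 1·0+2·1+2·5 = 12 | 4·0+6·2 = 12
T: 1·8+2·6+2·2 = 24 | 4·3+6·2 = 24
L: 1·4+2·7+2·0 = 18 | 4·0+6·3 = 18
gcd(1,2,2,4,6) = 1

Coefficients: [1, 2, 2, 4, 6]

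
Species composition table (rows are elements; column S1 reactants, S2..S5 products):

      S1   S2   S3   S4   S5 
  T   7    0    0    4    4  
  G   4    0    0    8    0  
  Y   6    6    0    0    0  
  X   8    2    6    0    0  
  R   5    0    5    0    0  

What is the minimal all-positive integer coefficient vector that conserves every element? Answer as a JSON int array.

Coefficients: [4, 4, 4, 2, 5]

T: 4·7 = 28 | 4·0+4·0+2·4+5·4 = 28
G: 4·4 = 16 | 4·0+4·0+2·8+5·0 = 16
Y: 4·6 = 24 | 4·6+4·0+2·0+5·0 = 24
X: 4·8 = 32 | 4·2+4·6+2·0+5·0 = 32
R: 4·5 = 20 | 4·0+4·5+2·0+5·0 = 20
gcd(4,4,4,2,5) = 1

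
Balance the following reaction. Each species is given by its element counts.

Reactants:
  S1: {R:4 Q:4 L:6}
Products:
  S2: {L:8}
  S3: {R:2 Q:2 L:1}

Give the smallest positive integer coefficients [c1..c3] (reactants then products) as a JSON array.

Coefficients: [2, 1, 4]

R: 2·4 = 8 | 1·0+4·2 = 8
Q: 2·4 = 8 | 1·0+4·2 = 8
L: 2·6 = 12 | 1·8+4·1 = 12
gcd(2,1,4) = 1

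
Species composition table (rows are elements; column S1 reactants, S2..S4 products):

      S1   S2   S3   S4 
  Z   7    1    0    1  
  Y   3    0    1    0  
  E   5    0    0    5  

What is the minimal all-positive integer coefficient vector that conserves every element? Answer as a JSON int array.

Z: 1·7 = 7 | 6·1+3·0+1·1 = 7
Y: 1·3 = 3 | 6·0+3·1+1·0 = 3
E: 1·5 = 5 | 6·0+3·0+1·5 = 5
gcd(1,6,3,1) = 1

Coefficients: [1, 6, 3, 1]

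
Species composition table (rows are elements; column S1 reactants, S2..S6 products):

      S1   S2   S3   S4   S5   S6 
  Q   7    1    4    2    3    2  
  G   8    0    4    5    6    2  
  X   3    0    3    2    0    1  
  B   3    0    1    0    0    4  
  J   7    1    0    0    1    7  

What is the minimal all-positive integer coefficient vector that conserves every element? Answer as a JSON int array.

Coefficients: [3, 6, 1, 2, 1, 2]

Q: 3·7 = 21 | 6·1+1·4+2·2+1·3+2·2 = 21
G: 3·8 = 24 | 6·0+1·4+2·5+1·6+2·2 = 24
X: 3·3 = 9 | 6·0+1·3+2·2+1·0+2·1 = 9
B: 3·3 = 9 | 6·0+1·1+2·0+1·0+2·4 = 9
J: 3·7 = 21 | 6·1+1·0+2·0+1·1+2·7 = 21
gcd(3,6,1,2,1,2) = 1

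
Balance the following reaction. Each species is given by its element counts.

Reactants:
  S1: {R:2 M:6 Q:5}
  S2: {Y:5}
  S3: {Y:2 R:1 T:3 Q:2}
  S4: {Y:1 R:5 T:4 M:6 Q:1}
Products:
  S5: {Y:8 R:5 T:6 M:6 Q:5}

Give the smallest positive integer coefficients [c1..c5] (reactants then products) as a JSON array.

Y: 2·0+5·5+6·2+3·1 = 40 | 5·8 = 40
R: 2·2+5·0+6·1+3·5 = 25 | 5·5 = 25
T: 2·0+5·0+6·3+3·4 = 30 | 5·6 = 30
M: 2·6+5·0+6·0+3·6 = 30 | 5·6 = 30
Q: 2·5+5·0+6·2+3·1 = 25 | 5·5 = 25
gcd(2,5,6,3,5) = 1

Coefficients: [2, 5, 6, 3, 5]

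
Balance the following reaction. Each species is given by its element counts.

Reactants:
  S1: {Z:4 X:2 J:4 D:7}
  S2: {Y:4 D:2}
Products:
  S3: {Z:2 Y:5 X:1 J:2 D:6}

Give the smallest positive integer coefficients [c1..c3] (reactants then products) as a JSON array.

Coefficients: [2, 5, 4]

Z: 2·4+5·0 = 8 | 4·2 = 8
Y: 2·0+5·4 = 20 | 4·5 = 20
X: 2·2+5·0 = 4 | 4·1 = 4
J: 2·4+5·0 = 8 | 4·2 = 8
D: 2·7+5·2 = 24 | 4·6 = 24
gcd(2,5,4) = 1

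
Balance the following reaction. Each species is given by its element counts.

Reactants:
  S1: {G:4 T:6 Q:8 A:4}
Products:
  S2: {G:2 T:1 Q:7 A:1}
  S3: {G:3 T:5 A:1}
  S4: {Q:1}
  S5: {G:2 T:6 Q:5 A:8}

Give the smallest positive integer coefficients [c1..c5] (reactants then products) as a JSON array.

G: 3·4 = 12 | 2·2+2·3+5·0+1·2 = 12
T: 3·6 = 18 | 2·1+2·5+5·0+1·6 = 18
Q: 3·8 = 24 | 2·7+2·0+5·1+1·5 = 24
A: 3·4 = 12 | 2·1+2·1+5·0+1·8 = 12
gcd(3,2,2,5,1) = 1

Coefficients: [3, 2, 2, 5, 1]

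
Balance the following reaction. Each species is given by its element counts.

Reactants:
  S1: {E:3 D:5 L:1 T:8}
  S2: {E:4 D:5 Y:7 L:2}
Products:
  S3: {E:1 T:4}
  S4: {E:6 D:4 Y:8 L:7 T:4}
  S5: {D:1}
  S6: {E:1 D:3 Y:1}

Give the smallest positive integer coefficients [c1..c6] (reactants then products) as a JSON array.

Coefficients: [3, 2, 5, 1, 3, 6]

E: 3·3+2·4 = 17 | 5·1+1·6+3·0+6·1 = 17
D: 3·5+2·5 = 25 | 5·0+1·4+3·1+6·3 = 25
Y: 3·0+2·7 = 14 | 5·0+1·8+3·0+6·1 = 14
L: 3·1+2·2 = 7 | 5·0+1·7+3·0+6·0 = 7
T: 3·8+2·0 = 24 | 5·4+1·4+3·0+6·0 = 24
gcd(3,2,5,1,3,6) = 1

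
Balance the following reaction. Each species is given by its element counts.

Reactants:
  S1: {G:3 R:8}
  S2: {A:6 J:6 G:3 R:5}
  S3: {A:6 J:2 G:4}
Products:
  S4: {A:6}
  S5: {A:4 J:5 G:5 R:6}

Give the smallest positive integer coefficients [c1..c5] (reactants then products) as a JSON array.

Coefficients: [2, 4, 3, 3, 6]

A: 2·0+4·6+3·6 = 42 | 3·6+6·4 = 42
J: 2·0+4·6+3·2 = 30 | 3·0+6·5 = 30
G: 2·3+4·3+3·4 = 30 | 3·0+6·5 = 30
R: 2·8+4·5+3·0 = 36 | 3·0+6·6 = 36
gcd(2,4,3,3,6) = 1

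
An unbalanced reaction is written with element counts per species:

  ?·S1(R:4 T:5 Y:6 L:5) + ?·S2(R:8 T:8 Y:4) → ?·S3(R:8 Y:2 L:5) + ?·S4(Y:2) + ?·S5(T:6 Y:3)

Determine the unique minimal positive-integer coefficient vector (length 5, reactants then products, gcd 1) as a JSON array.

Coefficients: [4, 2, 4, 3, 6]

R: 4·4+2·8 = 32 | 4·8+3·0+6·0 = 32
T: 4·5+2·8 = 36 | 4·0+3·0+6·6 = 36
Y: 4·6+2·4 = 32 | 4·2+3·2+6·3 = 32
L: 4·5+2·0 = 20 | 4·5+3·0+6·0 = 20
gcd(4,2,4,3,6) = 1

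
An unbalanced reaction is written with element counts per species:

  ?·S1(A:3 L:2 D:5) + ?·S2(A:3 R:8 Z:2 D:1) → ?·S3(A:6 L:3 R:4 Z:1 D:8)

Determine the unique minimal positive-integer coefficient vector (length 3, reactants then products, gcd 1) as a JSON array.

Coefficients: [3, 1, 2]

A: 3·3+1·3 = 12 | 2·6 = 12
L: 3·2+1·0 = 6 | 2·3 = 6
R: 3·0+1·8 = 8 | 2·4 = 8
Z: 3·0+1·2 = 2 | 2·1 = 2
D: 3·5+1·1 = 16 | 2·8 = 16
gcd(3,1,2) = 1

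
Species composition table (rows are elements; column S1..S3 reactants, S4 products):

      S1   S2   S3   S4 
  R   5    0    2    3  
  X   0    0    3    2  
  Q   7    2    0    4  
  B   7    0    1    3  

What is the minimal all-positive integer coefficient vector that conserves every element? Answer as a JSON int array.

Coefficients: [2, 5, 4, 6]

R: 2·5+5·0+4·2 = 18 | 6·3 = 18
X: 2·0+5·0+4·3 = 12 | 6·2 = 12
Q: 2·7+5·2+4·0 = 24 | 6·4 = 24
B: 2·7+5·0+4·1 = 18 | 6·3 = 18
gcd(2,5,4,6) = 1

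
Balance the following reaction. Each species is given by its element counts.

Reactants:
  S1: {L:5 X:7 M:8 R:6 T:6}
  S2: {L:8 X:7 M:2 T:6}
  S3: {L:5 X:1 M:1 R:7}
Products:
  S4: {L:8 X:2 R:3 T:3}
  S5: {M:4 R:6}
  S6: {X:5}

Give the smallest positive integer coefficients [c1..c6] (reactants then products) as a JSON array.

L: 2·5+1·8+6·5 = 48 | 6·8+6·0+3·0 = 48
X: 2·7+1·7+6·1 = 27 | 6·2+6·0+3·5 = 27
M: 2·8+1·2+6·1 = 24 | 6·0+6·4+3·0 = 24
R: 2·6+1·0+6·7 = 54 | 6·3+6·6+3·0 = 54
T: 2·6+1·6+6·0 = 18 | 6·3+6·0+3·0 = 18
gcd(2,1,6,6,6,3) = 1

Coefficients: [2, 1, 6, 6, 6, 3]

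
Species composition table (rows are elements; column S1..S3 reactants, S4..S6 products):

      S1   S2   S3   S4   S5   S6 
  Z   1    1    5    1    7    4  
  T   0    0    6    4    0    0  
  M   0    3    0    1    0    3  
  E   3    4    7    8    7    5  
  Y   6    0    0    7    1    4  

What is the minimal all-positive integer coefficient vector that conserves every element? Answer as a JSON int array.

Z: 5·1+3·1+2·5 = 18 | 3·1+1·7+2·4 = 18
T: 5·0+3·0+2·6 = 12 | 3·4+1·0+2·0 = 12
M: 5·0+3·3+2·0 = 9 | 3·1+1·0+2·3 = 9
E: 5·3+3·4+2·7 = 41 | 3·8+1·7+2·5 = 41
Y: 5·6+3·0+2·0 = 30 | 3·7+1·1+2·4 = 30
gcd(5,3,2,3,1,2) = 1

Coefficients: [5, 3, 2, 3, 1, 2]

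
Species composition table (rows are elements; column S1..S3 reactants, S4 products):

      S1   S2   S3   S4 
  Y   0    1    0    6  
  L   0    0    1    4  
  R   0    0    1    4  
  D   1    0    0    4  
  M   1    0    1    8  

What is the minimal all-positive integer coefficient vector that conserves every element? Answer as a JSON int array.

Coefficients: [4, 6, 4, 1]

Y: 4·0+6·1+4·0 = 6 | 1·6 = 6
L: 4·0+6·0+4·1 = 4 | 1·4 = 4
R: 4·0+6·0+4·1 = 4 | 1·4 = 4
D: 4·1+6·0+4·0 = 4 | 1·4 = 4
M: 4·1+6·0+4·1 = 8 | 1·8 = 8
gcd(4,6,4,1) = 1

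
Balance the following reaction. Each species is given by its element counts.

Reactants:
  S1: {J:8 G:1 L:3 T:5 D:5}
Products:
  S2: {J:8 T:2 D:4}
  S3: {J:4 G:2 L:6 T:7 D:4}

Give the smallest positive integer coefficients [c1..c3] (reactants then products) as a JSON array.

Coefficients: [4, 3, 2]

J: 4·8 = 32 | 3·8+2·4 = 32
G: 4·1 = 4 | 3·0+2·2 = 4
L: 4·3 = 12 | 3·0+2·6 = 12
T: 4·5 = 20 | 3·2+2·7 = 20
D: 4·5 = 20 | 3·4+2·4 = 20
gcd(4,3,2) = 1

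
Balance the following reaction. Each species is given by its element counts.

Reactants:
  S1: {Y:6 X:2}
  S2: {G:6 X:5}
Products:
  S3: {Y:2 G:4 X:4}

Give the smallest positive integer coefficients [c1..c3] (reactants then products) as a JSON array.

Coefficients: [1, 2, 3]

Y: 1·6+2·0 = 6 | 3·2 = 6
G: 1·0+2·6 = 12 | 3·4 = 12
X: 1·2+2·5 = 12 | 3·4 = 12
gcd(1,2,3) = 1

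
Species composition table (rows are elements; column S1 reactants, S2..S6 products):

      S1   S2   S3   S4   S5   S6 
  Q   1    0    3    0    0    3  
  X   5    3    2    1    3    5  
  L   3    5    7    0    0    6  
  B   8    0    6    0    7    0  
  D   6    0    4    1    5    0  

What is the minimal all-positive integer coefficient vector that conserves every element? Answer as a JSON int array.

Q: 6·1 = 6 | 1·0+1·3+2·0+6·0+1·3 = 6
X: 6·5 = 30 | 1·3+1·2+2·1+6·3+1·5 = 30
L: 6·3 = 18 | 1·5+1·7+2·0+6·0+1·6 = 18
B: 6·8 = 48 | 1·0+1·6+2·0+6·7+1·0 = 48
D: 6·6 = 36 | 1·0+1·4+2·1+6·5+1·0 = 36
gcd(6,1,1,2,6,1) = 1

Coefficients: [6, 1, 1, 2, 6, 1]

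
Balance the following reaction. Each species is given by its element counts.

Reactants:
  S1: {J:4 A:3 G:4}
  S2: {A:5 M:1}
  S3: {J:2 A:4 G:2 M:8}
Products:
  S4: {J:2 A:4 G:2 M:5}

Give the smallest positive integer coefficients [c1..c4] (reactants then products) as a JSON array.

Coefficients: [1, 1, 3, 5]

J: 1·4+1·0+3·2 = 10 | 5·2 = 10
A: 1·3+1·5+3·4 = 20 | 5·4 = 20
G: 1·4+1·0+3·2 = 10 | 5·2 = 10
M: 1·0+1·1+3·8 = 25 | 5·5 = 25
gcd(1,1,3,5) = 1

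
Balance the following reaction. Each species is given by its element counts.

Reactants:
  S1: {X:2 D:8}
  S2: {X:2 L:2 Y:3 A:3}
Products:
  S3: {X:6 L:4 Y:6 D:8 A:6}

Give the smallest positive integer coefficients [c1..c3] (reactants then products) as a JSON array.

Coefficients: [1, 2, 1]

X: 1·2+2·2 = 6 | 1·6 = 6
L: 1·0+2·2 = 4 | 1·4 = 4
Y: 1·0+2·3 = 6 | 1·6 = 6
D: 1·8+2·0 = 8 | 1·8 = 8
A: 1·0+2·3 = 6 | 1·6 = 6
gcd(1,2,1) = 1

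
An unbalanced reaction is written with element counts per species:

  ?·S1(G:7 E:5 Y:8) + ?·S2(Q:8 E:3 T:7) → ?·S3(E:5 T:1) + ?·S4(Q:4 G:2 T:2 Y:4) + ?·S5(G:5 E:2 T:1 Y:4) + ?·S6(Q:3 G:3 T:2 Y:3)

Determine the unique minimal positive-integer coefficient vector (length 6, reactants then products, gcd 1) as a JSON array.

Coefficients: [4, 3, 5, 3, 2, 4]

Q: 4·0+3·8 = 24 | 5·0+3·4+2·0+4·3 = 24
G: 4·7+3·0 = 28 | 5·0+3·2+2·5+4·3 = 28
E: 4·5+3·3 = 29 | 5·5+3·0+2·2+4·0 = 29
T: 4·0+3·7 = 21 | 5·1+3·2+2·1+4·2 = 21
Y: 4·8+3·0 = 32 | 5·0+3·4+2·4+4·3 = 32
gcd(4,3,5,3,2,4) = 1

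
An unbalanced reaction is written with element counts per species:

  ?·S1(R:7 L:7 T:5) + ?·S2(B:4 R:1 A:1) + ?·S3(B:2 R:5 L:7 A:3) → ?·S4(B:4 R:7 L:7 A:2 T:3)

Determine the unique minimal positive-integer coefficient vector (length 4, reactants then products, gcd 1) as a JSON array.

Coefficients: [3, 4, 2, 5]

B: 3·0+4·4+2·2 = 20 | 5·4 = 20
R: 3·7+4·1+2·5 = 35 | 5·7 = 35
L: 3·7+4·0+2·7 = 35 | 5·7 = 35
A: 3·0+4·1+2·3 = 10 | 5·2 = 10
T: 3·5+4·0+2·0 = 15 | 5·3 = 15
gcd(3,4,2,5) = 1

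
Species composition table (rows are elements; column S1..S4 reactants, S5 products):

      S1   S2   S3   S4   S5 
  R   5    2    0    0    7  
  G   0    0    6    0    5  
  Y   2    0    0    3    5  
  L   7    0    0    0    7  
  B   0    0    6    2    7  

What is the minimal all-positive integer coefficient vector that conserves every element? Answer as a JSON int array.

Coefficients: [6, 6, 5, 6, 6]

R: 6·5+6·2+5·0+6·0 = 42 | 6·7 = 42
G: 6·0+6·0+5·6+6·0 = 30 | 6·5 = 30
Y: 6·2+6·0+5·0+6·3 = 30 | 6·5 = 30
L: 6·7+6·0+5·0+6·0 = 42 | 6·7 = 42
B: 6·0+6·0+5·6+6·2 = 42 | 6·7 = 42
gcd(6,6,5,6,6) = 1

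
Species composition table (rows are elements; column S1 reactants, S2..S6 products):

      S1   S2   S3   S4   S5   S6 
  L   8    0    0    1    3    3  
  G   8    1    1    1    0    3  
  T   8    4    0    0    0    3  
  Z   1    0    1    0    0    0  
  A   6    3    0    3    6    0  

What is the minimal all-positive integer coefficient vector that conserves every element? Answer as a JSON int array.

L: 2·8 = 16 | 1·0+2·0+1·1+1·3+4·3 = 16
G: 2·8 = 16 | 1·1+2·1+1·1+1·0+4·3 = 16
T: 2·8 = 16 | 1·4+2·0+1·0+1·0+4·3 = 16
Z: 2·1 = 2 | 1·0+2·1+1·0+1·0+4·0 = 2
A: 2·6 = 12 | 1·3+2·0+1·3+1·6+4·0 = 12
gcd(2,1,2,1,1,4) = 1

Coefficients: [2, 1, 2, 1, 1, 4]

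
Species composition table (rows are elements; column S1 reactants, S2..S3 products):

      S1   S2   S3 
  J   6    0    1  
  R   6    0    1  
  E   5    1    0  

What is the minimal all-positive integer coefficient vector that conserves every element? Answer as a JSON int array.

Coefficients: [1, 5, 6]

J: 1·6 = 6 | 5·0+6·1 = 6
R: 1·6 = 6 | 5·0+6·1 = 6
E: 1·5 = 5 | 5·1+6·0 = 5
gcd(1,5,6) = 1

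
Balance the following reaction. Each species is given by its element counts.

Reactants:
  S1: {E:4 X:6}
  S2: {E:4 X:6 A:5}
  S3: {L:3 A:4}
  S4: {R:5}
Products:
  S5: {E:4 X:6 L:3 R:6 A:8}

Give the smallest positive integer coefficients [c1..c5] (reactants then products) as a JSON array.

Coefficients: [1, 4, 5, 6, 5]

E: 1·4+4·4+5·0+6·0 = 20 | 5·4 = 20
X: 1·6+4·6+5·0+6·0 = 30 | 5·6 = 30
L: 1·0+4·0+5·3+6·0 = 15 | 5·3 = 15
R: 1·0+4·0+5·0+6·5 = 30 | 5·6 = 30
A: 1·0+4·5+5·4+6·0 = 40 | 5·8 = 40
gcd(1,4,5,6,5) = 1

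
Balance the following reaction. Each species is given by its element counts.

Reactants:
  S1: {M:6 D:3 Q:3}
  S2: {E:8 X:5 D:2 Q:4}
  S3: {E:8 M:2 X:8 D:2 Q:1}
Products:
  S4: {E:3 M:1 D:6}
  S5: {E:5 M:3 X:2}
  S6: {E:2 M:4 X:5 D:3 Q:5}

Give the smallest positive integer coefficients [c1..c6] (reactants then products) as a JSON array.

E: 3·0+1·8+2·8 = 24 | 1·3+3·5+3·2 = 24
M: 3·6+1·0+2·2 = 22 | 1·1+3·3+3·4 = 22
X: 3·0+1·5+2·8 = 21 | 1·0+3·2+3·5 = 21
D: 3·3+1·2+2·2 = 15 | 1·6+3·0+3·3 = 15
Q: 3·3+1·4+2·1 = 15 | 1·0+3·0+3·5 = 15
gcd(3,1,2,1,3,3) = 1

Coefficients: [3, 1, 2, 1, 3, 3]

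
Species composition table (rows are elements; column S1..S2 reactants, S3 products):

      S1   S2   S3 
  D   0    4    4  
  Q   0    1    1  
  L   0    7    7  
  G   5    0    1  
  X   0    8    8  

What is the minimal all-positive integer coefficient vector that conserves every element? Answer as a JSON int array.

D: 1·0+5·4 = 20 | 5·4 = 20
Q: 1·0+5·1 = 5 | 5·1 = 5
L: 1·0+5·7 = 35 | 5·7 = 35
G: 1·5+5·0 = 5 | 5·1 = 5
X: 1·0+5·8 = 40 | 5·8 = 40
gcd(1,5,5) = 1

Coefficients: [1, 5, 5]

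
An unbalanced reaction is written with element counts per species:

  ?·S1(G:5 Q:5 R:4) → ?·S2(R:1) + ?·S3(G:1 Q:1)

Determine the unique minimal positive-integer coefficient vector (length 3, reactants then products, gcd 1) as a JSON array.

Coefficients: [1, 4, 5]

G: 1·5 = 5 | 4·0+5·1 = 5
Q: 1·5 = 5 | 4·0+5·1 = 5
R: 1·4 = 4 | 4·1+5·0 = 4
gcd(1,4,5) = 1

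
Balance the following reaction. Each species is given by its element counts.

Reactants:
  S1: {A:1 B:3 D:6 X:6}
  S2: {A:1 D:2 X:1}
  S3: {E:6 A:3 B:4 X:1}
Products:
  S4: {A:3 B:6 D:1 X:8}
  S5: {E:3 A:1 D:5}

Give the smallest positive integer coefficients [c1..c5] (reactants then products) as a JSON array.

Coefficients: [4, 5, 3, 4, 6]

E: 4·0+5·0+3·6 = 18 | 4·0+6·3 = 18
A: 4·1+5·1+3·3 = 18 | 4·3+6·1 = 18
B: 4·3+5·0+3·4 = 24 | 4·6+6·0 = 24
D: 4·6+5·2+3·0 = 34 | 4·1+6·5 = 34
X: 4·6+5·1+3·1 = 32 | 4·8+6·0 = 32
gcd(4,5,3,4,6) = 1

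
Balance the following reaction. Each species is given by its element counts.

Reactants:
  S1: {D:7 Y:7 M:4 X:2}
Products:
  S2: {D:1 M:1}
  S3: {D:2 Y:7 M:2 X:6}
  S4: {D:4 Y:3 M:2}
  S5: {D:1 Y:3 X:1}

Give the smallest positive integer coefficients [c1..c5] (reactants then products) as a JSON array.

Coefficients: [4, 4, 1, 5, 2]

D: 4·7 = 28 | 4·1+1·2+5·4+2·1 = 28
Y: 4·7 = 28 | 4·0+1·7+5·3+2·3 = 28
M: 4·4 = 16 | 4·1+1·2+5·2+2·0 = 16
X: 4·2 = 8 | 4·0+1·6+5·0+2·1 = 8
gcd(4,4,1,5,2) = 1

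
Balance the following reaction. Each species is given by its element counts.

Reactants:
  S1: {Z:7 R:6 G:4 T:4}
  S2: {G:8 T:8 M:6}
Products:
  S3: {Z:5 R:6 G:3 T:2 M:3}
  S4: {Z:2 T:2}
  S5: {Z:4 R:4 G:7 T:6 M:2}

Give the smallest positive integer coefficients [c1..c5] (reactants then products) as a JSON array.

Coefficients: [6, 3, 2, 4, 6]

Z: 6·7+3·0 = 42 | 2·5+4·2+6·4 = 42
R: 6·6+3·0 = 36 | 2·6+4·0+6·4 = 36
G: 6·4+3·8 = 48 | 2·3+4·0+6·7 = 48
T: 6·4+3·8 = 48 | 2·2+4·2+6·6 = 48
M: 6·0+3·6 = 18 | 2·3+4·0+6·2 = 18
gcd(6,3,2,4,6) = 1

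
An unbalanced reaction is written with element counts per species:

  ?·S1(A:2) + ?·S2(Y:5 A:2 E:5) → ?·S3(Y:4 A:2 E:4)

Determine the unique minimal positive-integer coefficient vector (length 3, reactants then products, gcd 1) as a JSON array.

Y: 1·0+4·5 = 20 | 5·4 = 20
A: 1·2+4·2 = 10 | 5·2 = 10
E: 1·0+4·5 = 20 | 5·4 = 20
gcd(1,4,5) = 1

Coefficients: [1, 4, 5]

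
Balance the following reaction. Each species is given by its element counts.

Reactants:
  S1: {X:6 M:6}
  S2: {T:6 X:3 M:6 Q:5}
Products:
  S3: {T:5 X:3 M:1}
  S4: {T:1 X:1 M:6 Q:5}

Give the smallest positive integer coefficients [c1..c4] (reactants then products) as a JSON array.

Coefficients: [1, 6, 6, 6]

T: 1·0+6·6 = 36 | 6·5+6·1 = 36
X: 1·6+6·3 = 24 | 6·3+6·1 = 24
M: 1·6+6·6 = 42 | 6·1+6·6 = 42
Q: 1·0+6·5 = 30 | 6·0+6·5 = 30
gcd(1,6,6,6) = 1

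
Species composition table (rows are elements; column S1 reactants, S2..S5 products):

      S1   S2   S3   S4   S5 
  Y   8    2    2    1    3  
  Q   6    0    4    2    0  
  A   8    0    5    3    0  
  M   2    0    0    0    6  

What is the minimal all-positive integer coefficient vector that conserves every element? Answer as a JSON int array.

Coefficients: [3, 6, 3, 3, 1]

Y: 3·8 = 24 | 6·2+3·2+3·1+1·3 = 24
Q: 3·6 = 18 | 6·0+3·4+3·2+1·0 = 18
A: 3·8 = 24 | 6·0+3·5+3·3+1·0 = 24
M: 3·2 = 6 | 6·0+3·0+3·0+1·6 = 6
gcd(3,6,3,3,1) = 1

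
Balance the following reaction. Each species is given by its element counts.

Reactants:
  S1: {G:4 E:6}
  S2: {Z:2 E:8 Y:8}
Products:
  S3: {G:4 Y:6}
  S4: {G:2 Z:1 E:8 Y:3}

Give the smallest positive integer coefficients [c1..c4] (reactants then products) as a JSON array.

G: 4·4+3·0 = 16 | 1·4+6·2 = 16
Z: 4·0+3·2 = 6 | 1·0+6·1 = 6
E: 4·6+3·8 = 48 | 1·0+6·8 = 48
Y: 4·0+3·8 = 24 | 1·6+6·3 = 24
gcd(4,3,1,6) = 1

Coefficients: [4, 3, 1, 6]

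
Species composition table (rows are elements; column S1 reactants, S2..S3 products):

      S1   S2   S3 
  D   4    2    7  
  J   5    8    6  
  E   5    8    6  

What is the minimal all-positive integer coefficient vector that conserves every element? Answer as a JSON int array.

Coefficients: [4, 1, 2]

D: 4·4 = 16 | 1·2+2·7 = 16
J: 4·5 = 20 | 1·8+2·6 = 20
E: 4·5 = 20 | 1·8+2·6 = 20
gcd(4,1,2) = 1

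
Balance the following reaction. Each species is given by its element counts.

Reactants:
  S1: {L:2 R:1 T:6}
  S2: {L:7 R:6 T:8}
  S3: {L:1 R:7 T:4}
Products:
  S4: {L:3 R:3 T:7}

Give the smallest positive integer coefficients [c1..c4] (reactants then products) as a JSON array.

Coefficients: [5, 1, 1, 6]

L: 5·2+1·7+1·1 = 18 | 6·3 = 18
R: 5·1+1·6+1·7 = 18 | 6·3 = 18
T: 5·6+1·8+1·4 = 42 | 6·7 = 42
gcd(5,1,1,6) = 1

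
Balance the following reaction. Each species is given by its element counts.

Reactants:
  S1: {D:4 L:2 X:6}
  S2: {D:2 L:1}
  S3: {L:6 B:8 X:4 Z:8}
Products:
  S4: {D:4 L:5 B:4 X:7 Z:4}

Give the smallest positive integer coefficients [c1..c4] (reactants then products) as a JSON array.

D: 5·4+2·2+3·0 = 24 | 6·4 = 24
L: 5·2+2·1+3·6 = 30 | 6·5 = 30
B: 5·0+2·0+3·8 = 24 | 6·4 = 24
X: 5·6+2·0+3·4 = 42 | 6·7 = 42
Z: 5·0+2·0+3·8 = 24 | 6·4 = 24
gcd(5,2,3,6) = 1

Coefficients: [5, 2, 3, 6]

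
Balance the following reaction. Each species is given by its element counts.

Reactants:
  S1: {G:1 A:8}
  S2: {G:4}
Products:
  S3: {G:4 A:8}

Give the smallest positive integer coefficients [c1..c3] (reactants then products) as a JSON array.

G: 4·1+3·4 = 16 | 4·4 = 16
A: 4·8+3·0 = 32 | 4·8 = 32
gcd(4,3,4) = 1

Coefficients: [4, 3, 4]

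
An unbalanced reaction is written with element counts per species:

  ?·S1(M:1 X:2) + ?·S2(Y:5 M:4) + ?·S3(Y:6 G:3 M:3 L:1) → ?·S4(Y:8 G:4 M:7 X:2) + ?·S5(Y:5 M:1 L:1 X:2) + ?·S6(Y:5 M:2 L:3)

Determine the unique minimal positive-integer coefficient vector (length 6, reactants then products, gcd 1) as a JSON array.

Coefficients: [4, 2, 4, 3, 1, 1]

Y: 4·0+2·5+4·6 = 34 | 3·8+1·5+1·5 = 34
G: 4·0+2·0+4·3 = 12 | 3·4+1·0+1·0 = 12
M: 4·1+2·4+4·3 = 24 | 3·7+1·1+1·2 = 24
L: 4·0+2·0+4·1 = 4 | 3·0+1·1+1·3 = 4
X: 4·2+2·0+4·0 = 8 | 3·2+1·2+1·0 = 8
gcd(4,2,4,3,1,1) = 1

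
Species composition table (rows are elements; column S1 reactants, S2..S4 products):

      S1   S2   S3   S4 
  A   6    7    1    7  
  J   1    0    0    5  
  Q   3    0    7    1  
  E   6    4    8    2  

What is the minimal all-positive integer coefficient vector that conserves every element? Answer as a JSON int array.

Coefficients: [5, 3, 2, 1]

A: 5·6 = 30 | 3·7+2·1+1·7 = 30
J: 5·1 = 5 | 3·0+2·0+1·5 = 5
Q: 5·3 = 15 | 3·0+2·7+1·1 = 15
E: 5·6 = 30 | 3·4+2·8+1·2 = 30
gcd(5,3,2,1) = 1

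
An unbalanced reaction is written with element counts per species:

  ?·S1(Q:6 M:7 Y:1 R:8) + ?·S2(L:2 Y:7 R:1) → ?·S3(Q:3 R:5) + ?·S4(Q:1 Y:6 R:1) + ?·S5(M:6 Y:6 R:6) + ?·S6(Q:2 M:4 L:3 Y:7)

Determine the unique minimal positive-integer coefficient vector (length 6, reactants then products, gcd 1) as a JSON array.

Q: 4·6+6·0 = 24 | 5·3+1·1+2·0+4·2 = 24
M: 4·7+6·0 = 28 | 5·0+1·0+2·6+4·4 = 28
L: 4·0+6·2 = 12 | 5·0+1·0+2·0+4·3 = 12
Y: 4·1+6·7 = 46 | 5·0+1·6+2·6+4·7 = 46
R: 4·8+6·1 = 38 | 5·5+1·1+2·6+4·0 = 38
gcd(4,6,5,1,2,4) = 1

Coefficients: [4, 6, 5, 1, 2, 4]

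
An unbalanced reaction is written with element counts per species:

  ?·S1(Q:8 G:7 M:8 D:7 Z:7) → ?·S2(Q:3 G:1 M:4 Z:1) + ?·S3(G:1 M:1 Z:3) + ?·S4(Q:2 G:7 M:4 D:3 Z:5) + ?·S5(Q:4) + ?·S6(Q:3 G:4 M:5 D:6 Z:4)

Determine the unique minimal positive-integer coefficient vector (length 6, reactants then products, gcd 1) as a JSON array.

Coefficients: [6, 2, 2, 2, 5, 6]

Q: 6·8 = 48 | 2·3+2·0+2·2+5·4+6·3 = 48
G: 6·7 = 42 | 2·1+2·1+2·7+5·0+6·4 = 42
M: 6·8 = 48 | 2·4+2·1+2·4+5·0+6·5 = 48
D: 6·7 = 42 | 2·0+2·0+2·3+5·0+6·6 = 42
Z: 6·7 = 42 | 2·1+2·3+2·5+5·0+6·4 = 42
gcd(6,2,2,2,5,6) = 1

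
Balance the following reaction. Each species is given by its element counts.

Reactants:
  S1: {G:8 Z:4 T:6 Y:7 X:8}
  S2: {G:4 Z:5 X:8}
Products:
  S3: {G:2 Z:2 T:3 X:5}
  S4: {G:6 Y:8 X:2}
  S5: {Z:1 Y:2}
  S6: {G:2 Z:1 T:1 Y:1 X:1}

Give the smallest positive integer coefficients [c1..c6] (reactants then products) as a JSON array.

Coefficients: [4, 1, 6, 2, 3, 6]

G: 4·8+1·4 = 36 | 6·2+2·6+3·0+6·2 = 36
Z: 4·4+1·5 = 21 | 6·2+2·0+3·1+6·1 = 21
T: 4·6+1·0 = 24 | 6·3+2·0+3·0+6·1 = 24
Y: 4·7+1·0 = 28 | 6·0+2·8+3·2+6·1 = 28
X: 4·8+1·8 = 40 | 6·5+2·2+3·0+6·1 = 40
gcd(4,1,6,2,3,6) = 1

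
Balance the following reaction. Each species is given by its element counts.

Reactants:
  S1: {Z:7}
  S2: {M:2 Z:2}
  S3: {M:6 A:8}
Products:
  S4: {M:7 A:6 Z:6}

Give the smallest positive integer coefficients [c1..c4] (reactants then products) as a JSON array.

Coefficients: [2, 5, 3, 4]

M: 2·0+5·2+3·6 = 28 | 4·7 = 28
A: 2·0+5·0+3·8 = 24 | 4·6 = 24
Z: 2·7+5·2+3·0 = 24 | 4·6 = 24
gcd(2,5,3,4) = 1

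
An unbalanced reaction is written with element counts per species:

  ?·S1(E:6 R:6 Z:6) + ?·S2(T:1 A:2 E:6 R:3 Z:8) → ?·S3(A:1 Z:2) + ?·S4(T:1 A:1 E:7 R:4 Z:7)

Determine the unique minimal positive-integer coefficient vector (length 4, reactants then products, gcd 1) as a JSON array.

T: 1·0+6·1 = 6 | 6·0+6·1 = 6
A: 1·0+6·2 = 12 | 6·1+6·1 = 12
E: 1·6+6·6 = 42 | 6·0+6·7 = 42
R: 1·6+6·3 = 24 | 6·0+6·4 = 24
Z: 1·6+6·8 = 54 | 6·2+6·7 = 54
gcd(1,6,6,6) = 1

Coefficients: [1, 6, 6, 6]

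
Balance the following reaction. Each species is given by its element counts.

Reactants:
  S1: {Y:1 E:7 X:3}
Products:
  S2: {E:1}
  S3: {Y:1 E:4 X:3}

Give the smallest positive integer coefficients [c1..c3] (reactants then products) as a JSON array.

Y: 1·1 = 1 | 3·0+1·1 = 1
E: 1·7 = 7 | 3·1+1·4 = 7
X: 1·3 = 3 | 3·0+1·3 = 3
gcd(1,3,1) = 1

Coefficients: [1, 3, 1]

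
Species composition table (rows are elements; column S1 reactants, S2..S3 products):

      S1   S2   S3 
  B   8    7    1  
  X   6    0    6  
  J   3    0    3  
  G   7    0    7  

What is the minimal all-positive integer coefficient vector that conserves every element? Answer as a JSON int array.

Coefficients: [1, 1, 1]

B: 1·8 = 8 | 1·7+1·1 = 8
X: 1·6 = 6 | 1·0+1·6 = 6
J: 1·3 = 3 | 1·0+1·3 = 3
G: 1·7 = 7 | 1·0+1·7 = 7
gcd(1,1,1) = 1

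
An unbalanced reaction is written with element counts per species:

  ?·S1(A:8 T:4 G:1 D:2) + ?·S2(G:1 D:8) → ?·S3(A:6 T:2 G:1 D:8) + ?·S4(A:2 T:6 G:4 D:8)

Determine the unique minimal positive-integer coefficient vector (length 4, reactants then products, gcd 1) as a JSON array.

A: 4·8+5·0 = 32 | 5·6+1·2 = 32
T: 4·4+5·0 = 16 | 5·2+1·6 = 16
G: 4·1+5·1 = 9 | 5·1+1·4 = 9
D: 4·2+5·8 = 48 | 5·8+1·8 = 48
gcd(4,5,5,1) = 1

Coefficients: [4, 5, 5, 1]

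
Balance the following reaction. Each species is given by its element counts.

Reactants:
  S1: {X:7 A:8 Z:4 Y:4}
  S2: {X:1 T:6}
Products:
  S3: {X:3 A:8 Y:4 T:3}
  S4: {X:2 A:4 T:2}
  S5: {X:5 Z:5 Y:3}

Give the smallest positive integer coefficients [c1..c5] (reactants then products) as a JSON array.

X: 5·7+3·1 = 38 | 2·3+6·2+4·5 = 38
A: 5·8+3·0 = 40 | 2·8+6·4+4·0 = 40
Z: 5·4+3·0 = 20 | 2·0+6·0+4·5 = 20
Y: 5·4+3·0 = 20 | 2·4+6·0+4·3 = 20
T: 5·0+3·6 = 18 | 2·3+6·2+4·0 = 18
gcd(5,3,2,6,4) = 1

Coefficients: [5, 3, 2, 6, 4]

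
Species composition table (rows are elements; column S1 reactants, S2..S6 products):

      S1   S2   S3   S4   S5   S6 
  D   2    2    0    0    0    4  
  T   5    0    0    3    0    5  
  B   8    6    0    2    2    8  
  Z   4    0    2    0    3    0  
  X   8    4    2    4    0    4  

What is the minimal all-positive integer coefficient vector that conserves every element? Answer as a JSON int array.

Coefficients: [5, 1, 4, 5, 4, 2]

D: 5·2 = 10 | 1·2+4·0+5·0+4·0+2·4 = 10
T: 5·5 = 25 | 1·0+4·0+5·3+4·0+2·5 = 25
B: 5·8 = 40 | 1·6+4·0+5·2+4·2+2·8 = 40
Z: 5·4 = 20 | 1·0+4·2+5·0+4·3+2·0 = 20
X: 5·8 = 40 | 1·4+4·2+5·4+4·0+2·4 = 40
gcd(5,1,4,5,4,2) = 1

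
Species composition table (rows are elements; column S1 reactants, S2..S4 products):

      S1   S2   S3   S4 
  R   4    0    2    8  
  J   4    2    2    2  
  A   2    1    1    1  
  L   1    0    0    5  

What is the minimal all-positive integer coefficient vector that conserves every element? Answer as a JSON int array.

R: 5·4 = 20 | 3·0+6·2+1·8 = 20
J: 5·4 = 20 | 3·2+6·2+1·2 = 20
A: 5·2 = 10 | 3·1+6·1+1·1 = 10
L: 5·1 = 5 | 3·0+6·0+1·5 = 5
gcd(5,3,6,1) = 1

Coefficients: [5, 3, 6, 1]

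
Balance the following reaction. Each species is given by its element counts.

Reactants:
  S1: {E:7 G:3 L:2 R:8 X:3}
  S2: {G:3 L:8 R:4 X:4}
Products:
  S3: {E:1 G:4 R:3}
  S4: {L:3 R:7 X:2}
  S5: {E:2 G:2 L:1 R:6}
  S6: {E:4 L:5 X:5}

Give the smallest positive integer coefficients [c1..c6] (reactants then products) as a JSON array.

Coefficients: [5, 3, 3, 1, 6, 5]

E: 5·7+3·0 = 35 | 3·1+1·0+6·2+5·4 = 35
G: 5·3+3·3 = 24 | 3·4+1·0+6·2+5·0 = 24
L: 5·2+3·8 = 34 | 3·0+1·3+6·1+5·5 = 34
R: 5·8+3·4 = 52 | 3·3+1·7+6·6+5·0 = 52
X: 5·3+3·4 = 27 | 3·0+1·2+6·0+5·5 = 27
gcd(5,3,3,1,6,5) = 1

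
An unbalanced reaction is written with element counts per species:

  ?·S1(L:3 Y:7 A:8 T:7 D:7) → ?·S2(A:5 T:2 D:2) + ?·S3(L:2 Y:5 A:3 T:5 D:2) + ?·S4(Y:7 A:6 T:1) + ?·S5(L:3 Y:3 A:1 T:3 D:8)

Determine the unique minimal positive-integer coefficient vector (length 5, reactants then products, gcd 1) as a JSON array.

Coefficients: [4, 3, 3, 1, 2]

L: 4·3 = 12 | 3·0+3·2+1·0+2·3 = 12
Y: 4·7 = 28 | 3·0+3·5+1·7+2·3 = 28
A: 4·8 = 32 | 3·5+3·3+1·6+2·1 = 32
T: 4·7 = 28 | 3·2+3·5+1·1+2·3 = 28
D: 4·7 = 28 | 3·2+3·2+1·0+2·8 = 28
gcd(4,3,3,1,2) = 1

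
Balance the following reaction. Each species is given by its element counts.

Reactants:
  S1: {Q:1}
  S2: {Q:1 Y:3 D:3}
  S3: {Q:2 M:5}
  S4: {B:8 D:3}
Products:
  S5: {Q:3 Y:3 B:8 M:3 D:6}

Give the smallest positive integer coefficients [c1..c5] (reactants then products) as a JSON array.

Coefficients: [4, 5, 3, 5, 5]

Q: 4·1+5·1+3·2+5·0 = 15 | 5·3 = 15
Y: 4·0+5·3+3·0+5·0 = 15 | 5·3 = 15
B: 4·0+5·0+3·0+5·8 = 40 | 5·8 = 40
M: 4·0+5·0+3·5+5·0 = 15 | 5·3 = 15
D: 4·0+5·3+3·0+5·3 = 30 | 5·6 = 30
gcd(4,5,3,5,5) = 1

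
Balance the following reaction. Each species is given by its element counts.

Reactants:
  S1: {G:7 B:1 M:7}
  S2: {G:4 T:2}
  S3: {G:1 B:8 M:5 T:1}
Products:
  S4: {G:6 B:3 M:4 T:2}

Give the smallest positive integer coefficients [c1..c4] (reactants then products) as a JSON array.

G: 2·7+5·4+2·1 = 36 | 6·6 = 36
B: 2·1+5·0+2·8 = 18 | 6·3 = 18
M: 2·7+5·0+2·5 = 24 | 6·4 = 24
T: 2·0+5·2+2·1 = 12 | 6·2 = 12
gcd(2,5,2,6) = 1

Coefficients: [2, 5, 2, 6]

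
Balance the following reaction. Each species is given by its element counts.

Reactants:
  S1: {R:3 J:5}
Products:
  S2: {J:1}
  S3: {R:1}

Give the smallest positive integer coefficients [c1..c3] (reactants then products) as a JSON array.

Coefficients: [1, 5, 3]

R: 1·3 = 3 | 5·0+3·1 = 3
J: 1·5 = 5 | 5·1+3·0 = 5
gcd(1,5,3) = 1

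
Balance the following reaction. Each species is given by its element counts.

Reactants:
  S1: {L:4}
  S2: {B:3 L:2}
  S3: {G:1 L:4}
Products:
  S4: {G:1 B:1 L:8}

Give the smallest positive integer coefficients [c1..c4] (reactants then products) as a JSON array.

Coefficients: [5, 2, 6, 6]

G: 5·0+2·0+6·1 = 6 | 6·1 = 6
B: 5·0+2·3+6·0 = 6 | 6·1 = 6
L: 5·4+2·2+6·4 = 48 | 6·8 = 48
gcd(5,2,6,6) = 1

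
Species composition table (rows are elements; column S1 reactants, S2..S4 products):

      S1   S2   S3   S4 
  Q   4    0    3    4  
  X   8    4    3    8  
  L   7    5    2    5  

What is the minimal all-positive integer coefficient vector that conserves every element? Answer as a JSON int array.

Q: 4·4 = 16 | 3·0+4·3+1·4 = 16
X: 4·8 = 32 | 3·4+4·3+1·8 = 32
L: 4·7 = 28 | 3·5+4·2+1·5 = 28
gcd(4,3,4,1) = 1

Coefficients: [4, 3, 4, 1]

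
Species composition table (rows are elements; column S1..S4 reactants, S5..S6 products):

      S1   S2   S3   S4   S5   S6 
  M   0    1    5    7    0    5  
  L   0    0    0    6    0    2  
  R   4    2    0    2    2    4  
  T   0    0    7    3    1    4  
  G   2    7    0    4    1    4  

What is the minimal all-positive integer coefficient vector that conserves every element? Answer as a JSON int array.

M: 6·0+1·1+3·5+2·7 = 30 | 3·0+6·5 = 30
L: 6·0+1·0+3·0+2·6 = 12 | 3·0+6·2 = 12
R: 6·4+1·2+3·0+2·2 = 30 | 3·2+6·4 = 30
T: 6·0+1·0+3·7+2·3 = 27 | 3·1+6·4 = 27
G: 6·2+1·7+3·0+2·4 = 27 | 3·1+6·4 = 27
gcd(6,1,3,2,3,6) = 1

Coefficients: [6, 1, 3, 2, 3, 6]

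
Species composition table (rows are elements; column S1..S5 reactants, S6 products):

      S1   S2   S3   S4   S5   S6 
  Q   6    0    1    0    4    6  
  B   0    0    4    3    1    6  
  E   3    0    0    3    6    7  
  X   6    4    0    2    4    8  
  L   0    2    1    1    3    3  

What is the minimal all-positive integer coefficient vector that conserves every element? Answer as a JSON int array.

Q: 4·6+1·0+4·1+6·0+2·4 = 36 | 6·6 = 36
B: 4·0+1·0+4·4+6·3+2·1 = 36 | 6·6 = 36
E: 4·3+1·0+4·0+6·3+2·6 = 42 | 6·7 = 42
X: 4·6+1·4+4·0+6·2+2·4 = 48 | 6·8 = 48
L: 4·0+1·2+4·1+6·1+2·3 = 18 | 6·3 = 18
gcd(4,1,4,6,2,6) = 1

Coefficients: [4, 1, 4, 6, 2, 6]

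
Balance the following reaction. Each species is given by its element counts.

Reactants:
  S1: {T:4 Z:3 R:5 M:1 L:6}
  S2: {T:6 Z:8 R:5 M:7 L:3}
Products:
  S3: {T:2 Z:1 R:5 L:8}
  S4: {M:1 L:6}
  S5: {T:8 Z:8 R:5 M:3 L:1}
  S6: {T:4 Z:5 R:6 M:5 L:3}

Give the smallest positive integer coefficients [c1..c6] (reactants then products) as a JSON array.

T: 6·4+5·6 = 54 | 1·2+4·0+4·8+5·4 = 54
Z: 6·3+5·8 = 58 | 1·1+4·0+4·8+5·5 = 58
R: 6·5+5·5 = 55 | 1·5+4·0+4·5+5·6 = 55
M: 6·1+5·7 = 41 | 1·0+4·1+4·3+5·5 = 41
L: 6·6+5·3 = 51 | 1·8+4·6+4·1+5·3 = 51
gcd(6,5,1,4,4,5) = 1

Coefficients: [6, 5, 1, 4, 4, 5]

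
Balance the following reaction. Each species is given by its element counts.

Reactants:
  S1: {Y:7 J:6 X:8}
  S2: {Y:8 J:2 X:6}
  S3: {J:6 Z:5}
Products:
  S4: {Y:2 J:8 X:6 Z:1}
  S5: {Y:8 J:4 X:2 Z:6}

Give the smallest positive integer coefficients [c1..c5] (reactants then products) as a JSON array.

Coefficients: [2, 1, 3, 3, 2]

Y: 2·7+1·8+3·0 = 22 | 3·2+2·8 = 22
J: 2·6+1·2+3·6 = 32 | 3·8+2·4 = 32
X: 2·8+1·6+3·0 = 22 | 3·6+2·2 = 22
Z: 2·0+1·0+3·5 = 15 | 3·1+2·6 = 15
gcd(2,1,3,3,2) = 1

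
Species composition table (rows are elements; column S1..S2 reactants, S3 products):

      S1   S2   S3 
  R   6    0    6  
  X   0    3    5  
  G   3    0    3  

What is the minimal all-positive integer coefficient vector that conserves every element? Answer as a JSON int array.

Coefficients: [3, 5, 3]

R: 3·6+5·0 = 18 | 3·6 = 18
X: 3·0+5·3 = 15 | 3·5 = 15
G: 3·3+5·0 = 9 | 3·3 = 9
gcd(3,5,3) = 1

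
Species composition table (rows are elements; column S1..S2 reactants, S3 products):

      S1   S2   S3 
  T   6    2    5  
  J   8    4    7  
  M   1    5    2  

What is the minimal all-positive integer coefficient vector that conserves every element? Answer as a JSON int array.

T: 3·6+1·2 = 20 | 4·5 = 20
J: 3·8+1·4 = 28 | 4·7 = 28
M: 3·1+1·5 = 8 | 4·2 = 8
gcd(3,1,4) = 1

Coefficients: [3, 1, 4]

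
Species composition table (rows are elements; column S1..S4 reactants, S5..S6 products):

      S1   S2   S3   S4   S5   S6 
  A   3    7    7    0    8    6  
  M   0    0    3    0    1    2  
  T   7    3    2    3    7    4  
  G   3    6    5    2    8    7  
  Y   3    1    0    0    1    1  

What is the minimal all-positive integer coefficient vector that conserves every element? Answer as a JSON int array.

A: 1·3+4·7+3·7+6·0 = 52 | 5·8+2·6 = 52
M: 1·0+4·0+3·3+6·0 = 9 | 5·1+2·2 = 9
T: 1·7+4·3+3·2+6·3 = 43 | 5·7+2·4 = 43
G: 1·3+4·6+3·5+6·2 = 54 | 5·8+2·7 = 54
Y: 1·3+4·1+3·0+6·0 = 7 | 5·1+2·1 = 7
gcd(1,4,3,6,5,2) = 1

Coefficients: [1, 4, 3, 6, 5, 2]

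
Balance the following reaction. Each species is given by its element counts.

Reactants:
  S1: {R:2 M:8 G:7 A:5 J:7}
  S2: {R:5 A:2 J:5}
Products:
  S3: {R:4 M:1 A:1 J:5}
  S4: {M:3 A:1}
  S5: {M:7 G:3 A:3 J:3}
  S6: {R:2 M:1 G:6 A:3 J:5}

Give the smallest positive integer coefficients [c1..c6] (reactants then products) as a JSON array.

R: 6·2+2·5 = 22 | 3·4+4·0+4·0+5·2 = 22
M: 6·8+2·0 = 48 | 3·1+4·3+4·7+5·1 = 48
G: 6·7+2·0 = 42 | 3·0+4·0+4·3+5·6 = 42
A: 6·5+2·2 = 34 | 3·1+4·1+4·3+5·3 = 34
J: 6·7+2·5 = 52 | 3·5+4·0+4·3+5·5 = 52
gcd(6,2,3,4,4,5) = 1

Coefficients: [6, 2, 3, 4, 4, 5]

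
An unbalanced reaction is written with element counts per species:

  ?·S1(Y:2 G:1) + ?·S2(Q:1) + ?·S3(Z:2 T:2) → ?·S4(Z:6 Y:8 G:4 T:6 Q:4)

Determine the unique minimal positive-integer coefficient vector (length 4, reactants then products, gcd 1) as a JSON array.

Coefficients: [4, 4, 3, 1]

Z: 4·0+4·0+3·2 = 6 | 1·6 = 6
Y: 4·2+4·0+3·0 = 8 | 1·8 = 8
G: 4·1+4·0+3·0 = 4 | 1·4 = 4
T: 4·0+4·0+3·2 = 6 | 1·6 = 6
Q: 4·0+4·1+3·0 = 4 | 1·4 = 4
gcd(4,4,3,1) = 1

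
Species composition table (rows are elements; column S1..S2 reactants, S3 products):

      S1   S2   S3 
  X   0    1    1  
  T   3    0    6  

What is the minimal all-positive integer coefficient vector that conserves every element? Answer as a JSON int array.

X: 2·0+1·1 = 1 | 1·1 = 1
T: 2·3+1·0 = 6 | 1·6 = 6
gcd(2,1,1) = 1

Coefficients: [2, 1, 1]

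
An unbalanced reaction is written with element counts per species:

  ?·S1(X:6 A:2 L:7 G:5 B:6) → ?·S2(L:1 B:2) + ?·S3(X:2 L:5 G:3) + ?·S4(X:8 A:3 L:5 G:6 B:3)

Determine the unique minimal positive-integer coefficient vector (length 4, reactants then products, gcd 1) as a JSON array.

Coefficients: [3, 6, 1, 2]

X: 3·6 = 18 | 6·0+1·2+2·8 = 18
A: 3·2 = 6 | 6·0+1·0+2·3 = 6
L: 3·7 = 21 | 6·1+1·5+2·5 = 21
G: 3·5 = 15 | 6·0+1·3+2·6 = 15
B: 3·6 = 18 | 6·2+1·0+2·3 = 18
gcd(3,6,1,2) = 1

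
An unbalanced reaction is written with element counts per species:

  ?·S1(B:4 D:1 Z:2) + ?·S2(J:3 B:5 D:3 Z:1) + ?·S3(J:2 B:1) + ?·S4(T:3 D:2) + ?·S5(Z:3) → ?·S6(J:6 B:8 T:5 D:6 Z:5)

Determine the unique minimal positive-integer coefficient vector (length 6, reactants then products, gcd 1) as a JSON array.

Coefficients: [2, 2, 6, 5, 3, 3]

J: 2·0+2·3+6·2+5·0+3·0 = 18 | 3·6 = 18
B: 2·4+2·5+6·1+5·0+3·0 = 24 | 3·8 = 24
T: 2·0+2·0+6·0+5·3+3·0 = 15 | 3·5 = 15
D: 2·1+2·3+6·0+5·2+3·0 = 18 | 3·6 = 18
Z: 2·2+2·1+6·0+5·0+3·3 = 15 | 3·5 = 15
gcd(2,2,6,5,3,3) = 1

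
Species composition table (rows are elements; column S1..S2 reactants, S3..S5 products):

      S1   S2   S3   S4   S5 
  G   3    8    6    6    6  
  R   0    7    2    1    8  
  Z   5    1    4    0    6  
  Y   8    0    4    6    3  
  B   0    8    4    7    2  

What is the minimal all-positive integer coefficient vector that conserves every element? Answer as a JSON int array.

G: 6·3+6·8 = 66 | 3·6+4·6+4·6 = 66
R: 6·0+6·7 = 42 | 3·2+4·1+4·8 = 42
Z: 6·5+6·1 = 36 | 3·4+4·0+4·6 = 36
Y: 6·8+6·0 = 48 | 3·4+4·6+4·3 = 48
B: 6·0+6·8 = 48 | 3·4+4·7+4·2 = 48
gcd(6,6,3,4,4) = 1

Coefficients: [6, 6, 3, 4, 4]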